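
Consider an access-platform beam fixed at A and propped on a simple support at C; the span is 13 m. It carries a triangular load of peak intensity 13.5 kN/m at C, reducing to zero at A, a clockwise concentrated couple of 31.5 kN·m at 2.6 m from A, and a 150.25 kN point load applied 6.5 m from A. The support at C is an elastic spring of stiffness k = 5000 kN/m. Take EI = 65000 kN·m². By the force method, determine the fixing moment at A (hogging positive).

Choose R_C as the redundant. The primary structure is the cantilever fixed at A.
Free-end deflection of the primary structure under the applied loading (downward +):
  triangular load, peak 13.5 at the free end: 11w₀L⁴/(120EI) = 35344/EI
  clockwise couple 31.5 at a = 2.6: M₀a(2L − a)/(2EI) = 958.2/EI
  point load 150.25 at a = 6.5: Pa²(3L − a)/(6EI) = 34385/EI
  δ_0 = 70688/EI
Flexibility coefficient — unit upward force at C: δ_{CC} = L³/(3EI) = 732.3/EI.
With EI = 65000 kN·m²: δ_0 = 1.0875 m and δ_{CC} = 0.011267 m/kN.
Compatibility — the spring shortens by R_C/k under the reaction it provides: δ_0 − R_C·δ_{CC} = R_C/k. With 1/k = 0.0002 m/kN, R_C = δ_0 / (δ_{CC} + 1/k) = 1.0875 / (0.011267 + 0.0002) = 94.84 kN.
Moment equilibrium about A: M_A = Σ(load moments about A) − R_C·L = 1769 − 94.84×13 = 535.7 kN·m.

M_A = 535.7 kN·m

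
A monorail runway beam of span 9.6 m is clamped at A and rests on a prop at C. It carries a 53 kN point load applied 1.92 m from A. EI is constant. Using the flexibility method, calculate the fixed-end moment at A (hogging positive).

Choose R_C as the redundant. The primary structure is the cantilever fixed at A.
Downward deflection at the released point C due to the loads:
  point load 53 at a = 1.92: Pa²(3L − a)/(6EI) = 875.3/EI
Flexibility coefficient — unit upward force at C: δ_{CC} = L³/(3EI) = 294.9/EI.
The prop prevents deflection at C: R_C = δ_0/δ_{CC} = 875.3/294.9 = 2.968 kN.
Moment equilibrium about A: M_A = Σ(load moments about A) − R_C·L = 101.8 − 2.968×9.6 = 73.27 kN·m.

M_A = 73.27 kN·m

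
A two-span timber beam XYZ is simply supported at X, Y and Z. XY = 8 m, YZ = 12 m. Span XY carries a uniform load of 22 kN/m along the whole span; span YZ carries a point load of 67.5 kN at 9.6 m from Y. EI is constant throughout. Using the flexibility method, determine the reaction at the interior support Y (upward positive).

R_Y = 125.9 kN

Insert a hinge at Y; M_Y is the redundant, and each span becomes simply supported.
Discontinuity in slope at Y on the released structure — sum the simple-span end rotations:
  span XY: UDL 22: wL³/(24EI) = 469.3/EI
  span YZ: point load 67.5 at a = 9.6: Pab(L + b)/(6LEI) = 311/EI
  relative rotation θ_0 = (469.3 + 311)/EI = 780.4/EI
A unit hogging moment at Y produces rotation L₁/(3EI) + L₂/(3EI) = 6.667/EI.
Compatibility: M_Y·(L₁+L₂)/(3EI) = θ_0, giving M_Y = 117.1 kN·m (hogging).
Span XY, ΣM about X with M_Y applied at Y: R_Y^{XY}·8 = 704 + 117.1, so R_Y^{XY} = 102.6 kN and R_X = 176 − 102.6 = 73.37 kN.
Span YZ, ΣM about Z: R_Y^{YZ}·12 = 162 + 117.1, so R_Y^{YZ} = 23.25 kN and R_Z = 67.5 − 23.25 = 44.25 kN.
R_Y = 102.6 + 23.25 = 125.9 kN.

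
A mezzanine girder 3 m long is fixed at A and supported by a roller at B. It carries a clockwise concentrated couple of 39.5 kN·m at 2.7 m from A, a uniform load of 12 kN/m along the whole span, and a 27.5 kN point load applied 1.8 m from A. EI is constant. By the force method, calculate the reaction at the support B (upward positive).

Choose R_B as the redundant. The primary structure is the cantilever fixed at A.
Free-end deflection of the primary structure under the applied loading (downward +):
  clockwise couple 39.5 at a = 2.7: M₀a(2L − a)/(2EI) = 176/EI
  UDL 12: wL⁴/(8EI) = 121.5/EI
  point load 27.5 at a = 1.8: Pa²(3L − a)/(6EI) = 106.9/EI
  δ_0 = 404.4/EI
Tip deflection under a unit load at B: L³/(3EI) = 9/EI.
The prop prevents deflection at B: R_B = δ_0/δ_{BB} = 404.4/9 = 44.93 kN.

R_B = 44.93 kN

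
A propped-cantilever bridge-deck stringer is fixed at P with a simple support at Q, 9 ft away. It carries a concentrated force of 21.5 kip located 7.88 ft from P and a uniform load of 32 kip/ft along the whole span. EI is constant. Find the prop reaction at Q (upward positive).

R_Q = 125.5 kip

Remove the prop at Q; the released (primary) structure is a cantilever built in at P.
Free-end deflection of the primary structure under the applied loading (downward +):
  point load 21.5 at a = 7.88: Pa²(3L − a)/(6EI) = 4254/EI
  UDL 32: wL⁴/(8EI) = 26244/EI
  δ_0 = 30498/EI
Tip deflection under a unit load at Q: L³/(3EI) = 243/EI.
Compatibility at Q: δ_0 − R_Q·δ_{QQ} = 0, so R_Q = 30498/243 = 125.5 kip.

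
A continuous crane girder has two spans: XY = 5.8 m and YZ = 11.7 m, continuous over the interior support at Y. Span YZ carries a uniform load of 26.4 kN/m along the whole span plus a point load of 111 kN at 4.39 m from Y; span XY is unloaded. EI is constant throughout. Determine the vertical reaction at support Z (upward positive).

R_Z = 156.1 kN

Release continuity at Y by inserting a hinge; the redundant is the internal moment M_Y. The primary structure is two simply-supported spans XY and YZ.
Discontinuity in slope at Y on the released structure — sum the simple-span end rotations:
  span YZ: UDL 26.4: wL³/(24EI) = 1762/EI
  span YZ: point load 111 at a = 4.39: Pab(L + b)/(6LEI) = 964.6/EI
  relative rotation θ_0 = (0 + 2726)/EI = 2726/EI
A unit hogging moment at Y produces rotation L₁/(3EI) + L₂/(3EI) = 5.833/EI.
Compatibility: M_Y·(L₁+L₂)/(3EI) = θ_0, giving M_Y = 467.4 kN·m (hogging).
Span YZ, ΣM about Z: R_Y^{YZ}·11.7 = 2618 + 467.4, so R_Y^{YZ} = 263.7 kN and R_Z = 419.9 − 263.7 = 156.1 kN.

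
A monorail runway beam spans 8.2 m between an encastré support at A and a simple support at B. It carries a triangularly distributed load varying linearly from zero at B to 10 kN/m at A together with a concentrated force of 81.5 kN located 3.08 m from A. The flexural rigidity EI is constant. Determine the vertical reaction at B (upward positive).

R_B = 23.29 kN

Choose R_B as the redundant. The primary structure is the cantilever fixed at A.
Deflection at B on the released cantilever, summing each load's contribution:
  triangular load, peak 10 at the fixed end: w₀L⁴/(30EI) = 1507/EI
  point load 81.5 at a = 3.08: Pa²(3L − a)/(6EI) = 2773/EI
  δ_0 = 4280/EI
Tip deflection under a unit load at B: L³/(3EI) = 183.8/EI.
The prop prevents deflection at B: R_B = δ_0/δ_{BB} = 4280/183.8 = 23.29 kN.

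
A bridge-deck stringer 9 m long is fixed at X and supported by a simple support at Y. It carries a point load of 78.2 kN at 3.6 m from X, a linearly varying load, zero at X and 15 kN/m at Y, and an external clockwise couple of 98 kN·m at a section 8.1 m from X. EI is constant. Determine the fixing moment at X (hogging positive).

Release the roller at Y. Primary structure: cantilever fixed at X.
Deflection at Y on the released cantilever, summing each load's contribution:
  point load 78.2 at a = 3.6: Pa²(3L − a)/(6EI) = 3953/EI
  triangular load, peak 15 at the free end: 11w₀L⁴/(120EI) = 9021/EI
  clockwise couple 98 at a = 8.1: M₀a(2L − a)/(2EI) = 3929/EI
  δ_0 = 16903/EI
Tip deflection under a unit load at Y: L³/(3EI) = 243/EI.
The prop prevents deflection at Y: R_Y = δ_0/δ_{YY} = 16903/243 = 69.56 kN.
Moment equilibrium about X: M_X = Σ(load moments about X) − R_Y·L = 784.5 − 69.56×9 = 158.5 kN·m.

M_X = 158.5 kN·m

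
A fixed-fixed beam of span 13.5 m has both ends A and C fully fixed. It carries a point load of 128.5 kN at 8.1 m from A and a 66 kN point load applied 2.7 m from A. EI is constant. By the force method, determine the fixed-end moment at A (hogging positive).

Take the two fixed-end moments M_A, M_C as redundants; the released structure is the simple span AC.
Simple-span end rotations at A and C under the given loads:
  at A: point load 128.5 at a = 8.1: Pab(L + b)/(6LEI) = 1311/EI
  at C: point load 128.5 at a = 8.1: Pab(L + a)/(6LEI) = 1499/EI
  at A: point load 66 at a = 2.7: Pab(L + b)/(6LEI) = 577.4/EI
  at C: point load 66 at a = 2.7: Pab(L + a)/(6LEI) = 384.9/EI
  θ_A0 = 1889/EI,  θ_C0 = 1884/EI
Flexibility coefficients: a unit moment at one end gives L/(3EI) there and L/(6EI) at the far end, so f₁₁ = f₂₂ = 4.5/EI and f₁₂ = f₂₁ = 2.25/EI.
Compatibility — zero rotation at each built-in end:
  4.5 M_A + 2.25 M_C = 1889
  2.25 M_A + 4.5 M_C = 1884
Solving the pair gives M_A = 280.6 kN·m and M_C = 278.3 kN·m (hogging).

M_A = 280.6 kN·m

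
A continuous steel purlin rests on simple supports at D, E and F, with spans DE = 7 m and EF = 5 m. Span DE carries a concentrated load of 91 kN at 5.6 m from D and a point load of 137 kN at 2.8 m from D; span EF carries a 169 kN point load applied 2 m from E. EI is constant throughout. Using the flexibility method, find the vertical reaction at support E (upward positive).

Take M_E as the redundant. Released structure: two simple spans DE and EF with a hinge at E.
Discontinuity in slope at E on the released structure — sum the simple-span end rotations:
  span DE: point load 91 at a = 5.6: Pab(L + a)/(6LEI) = 214/EI
  span DE: point load 137 at a = 2.8: Pab(L + a)/(6LEI) = 375.9/EI
  span EF: point load 169 at a = 2: Pab(L + b)/(6LEI) = 270.4/EI
  relative rotation θ_0 = (590 + 270.4)/EI = 860.4/EI
A unit hogging moment at E produces rotation L₁/(3EI) + L₂/(3EI) = 4/EI.
Compatibility: M_E·(L₁+L₂)/(3EI) = θ_0, giving M_E = 215.1 kN·m (hogging).
Span DE, ΣM about D with M_E applied at E: R_E^{DE}·7 = 893.2 + 215.1, so R_E^{DE} = 158.3 kN and R_D = 228 − 158.3 = 69.67 kN.
Span EF, ΣM about F: R_E^{EF}·5 = 507 + 215.1, so R_E^{EF} = 144.4 kN and R_F = 169 − 144.4 = 24.58 kN.
R_E = 158.3 + 144.4 = 302.7 kN.

R_E = 302.7 kN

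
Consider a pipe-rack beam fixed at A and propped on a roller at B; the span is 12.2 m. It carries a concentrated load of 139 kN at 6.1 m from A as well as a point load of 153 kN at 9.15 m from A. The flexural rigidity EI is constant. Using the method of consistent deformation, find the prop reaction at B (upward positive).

Release the roller at B. Primary structure: cantilever fixed at A.
Free-end deflection of the primary structure under the applied loading (downward +):
  point load 139 at a = 6.1: Pa²(3L − a)/(6EI) = 26292/EI
  point load 153 at a = 9.15: Pa²(3L − a)/(6EI) = 58604/EI
  δ_0 = 84896/EI
Tip deflection under a unit load at B: L³/(3EI) = 605.3/EI.
The prop prevents deflection at B: R_B = δ_0/δ_{BB} = 84896/605.3 = 140.3 kN.

R_B = 140.3 kN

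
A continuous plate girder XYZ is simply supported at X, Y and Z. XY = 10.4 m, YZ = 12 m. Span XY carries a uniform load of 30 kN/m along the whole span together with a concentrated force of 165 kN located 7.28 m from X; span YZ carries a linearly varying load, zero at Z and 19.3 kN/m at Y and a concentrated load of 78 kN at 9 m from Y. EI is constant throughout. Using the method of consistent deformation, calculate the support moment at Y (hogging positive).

Release continuity at Y by inserting a hinge; the redundant is the internal moment M_Y. The primary structure is two simply-supported spans XY and YZ.
Rotations at Y on the released spans (each span's end-slope, ×1/EI):
  span XY: UDL 30: wL³/(24EI) = 1406/EI
  span XY: point load 165 at a = 7.28: Pab(L + a)/(6LEI) = 1062/EI
  span YZ: triangular load, peak 19.3: w₀L³/(45EI) = 741.1/EI
  span YZ: point load 78 at a = 9: Pab(L + b)/(6LEI) = 438.8/EI
  relative rotation θ_0 = (2468 + 1180)/EI = 3648/EI
A unit hogging moment at Y produces rotation L₁/(3EI) + L₂/(3EI) = 7.467/EI.
Compatibility: M_Y·(L₁+L₂)/(3EI) = θ_0, giving M_Y = 488.5 kN·m (hogging).

M_Y = 488.5 kN·m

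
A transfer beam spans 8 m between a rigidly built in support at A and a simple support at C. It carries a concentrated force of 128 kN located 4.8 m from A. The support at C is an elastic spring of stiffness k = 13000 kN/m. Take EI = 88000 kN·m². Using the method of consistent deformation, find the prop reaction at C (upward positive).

R_C = 53.19 kN

Release the roller at C. Primary structure: cantilever fixed at A.
Deflection at C on the released cantilever, summing each load's contribution:
  point load 128 at a = 4.8: Pa²(3L − a)/(6EI) = 9437/EI
Flexibility coefficient — unit upward force at C: δ_{CC} = L³/(3EI) = 170.7/EI.
With EI = 88000 kN·m²: δ_0 = 0.10724 m and δ_{CC} = 0.001939 m/kN.
Compatibility — the spring shortens by R_C/k under the reaction it provides: δ_0 − R_C·δ_{CC} = R_C/k. With 1/k = 0.000077 m/kN, R_C = δ_0 / (δ_{CC} + 1/k) = 0.10724 / (0.001939 + 0.000077) = 53.19 kN.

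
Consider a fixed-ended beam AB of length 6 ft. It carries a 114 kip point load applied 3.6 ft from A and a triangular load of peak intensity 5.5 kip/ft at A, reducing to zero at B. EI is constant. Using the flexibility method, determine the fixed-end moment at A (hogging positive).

Take the two fixed-end moments M_A, M_B as redundants; the released structure is the simple span AB.
End rotations of the released simple span under the applied load (×1/EI):
  at A: point load 114 at a = 3.6: Pab(L + b)/(6LEI) = 229.8/EI
  at B: point load 114 at a = 3.6: Pab(L + a)/(6LEI) = 262.7/EI
  at A: triangular load, peak 5.5: w₀L³/(45EI) = 26.4/EI
  at B: triangular load, peak 5.5: 7w₀L³/(360EI) = 23.1/EI
  θ_A0 = 256.2/EI,  θ_B0 = 285.8/EI
Flexibility coefficients: a unit moment at one end gives L/(3EI) there and L/(6EI) at the far end, so f₁₁ = f₂₂ = 2/EI and f₁₂ = f₂₁ = 1/EI.
Compatibility — zero rotation at each built-in end:
  2 M_A + 1 M_B = 256.2
  1 M_A + 2 M_B = 285.8
Solving the pair gives M_A = 75.56 kip·ft and M_B = 105.1 kip·ft (hogging).

M_A = 75.56 kip·ft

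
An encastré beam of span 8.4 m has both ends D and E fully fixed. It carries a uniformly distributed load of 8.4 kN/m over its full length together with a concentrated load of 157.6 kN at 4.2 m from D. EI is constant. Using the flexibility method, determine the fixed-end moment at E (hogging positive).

M_E = 214.9 kN·m

Release both end moments; the primary structure is a simply-supported span DE with redundants M_D and M_E.
On the primary (simply-supported) span, the end slopes from the loading are:
  at D: UDL 8.4: wL³/(24EI) = 207.4/EI
  at E: UDL 8.4: wL³/(24EI) = 207.4/EI
  at D: point load 157.6 at a = 4.2: Pab(L + b)/(6LEI) = 695/EI
  at E: point load 157.6 at a = 4.2: Pab(L + a)/(6LEI) = 695/EI
  θ_D0 = 902.5/EI,  θ_E0 = 902.5/EI
Flexibility coefficients: a unit moment at one end gives L/(3EI) there and L/(6EI) at the far end, so f₁₁ = f₂₂ = 2.8/EI and f₁₂ = f₂₁ = 1.4/EI.
Compatibility — zero rotation at each built-in end:
  2.8 M_D + 1.4 M_E = 902.5
  1.4 M_D + 2.8 M_E = 902.5
Solving the pair gives M_D = 214.9 kN·m and M_E = 214.9 kN·m (hogging).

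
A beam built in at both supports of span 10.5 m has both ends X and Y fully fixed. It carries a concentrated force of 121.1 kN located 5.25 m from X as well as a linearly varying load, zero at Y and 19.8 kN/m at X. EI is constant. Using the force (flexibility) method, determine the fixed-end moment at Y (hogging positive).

M_Y = 231.7 kN·m

Release both end moments; the primary structure is a simply-supported span XY with redundants M_X and M_Y.
Simple-span end rotations at X and Y under the given loads:
  at X: point load 121.1 at a = 5.25: Pab(L + b)/(6LEI) = 834.5/EI
  at Y: point load 121.1 at a = 5.25: Pab(L + a)/(6LEI) = 834.5/EI
  at X: triangular load, peak 19.8: w₀L³/(45EI) = 509.4/EI
  at Y: triangular load, peak 19.8: 7w₀L³/(360EI) = 445.7/EI
  θ_X0 = 1344/EI,  θ_Y0 = 1280/EI
Flexibility coefficients: a unit moment at one end gives L/(3EI) there and L/(6EI) at the far end, so f₁₁ = f₂₂ = 3.5/EI and f₁₂ = f₂₁ = 1.75/EI.
Compatibility — zero rotation at each built-in end:
  3.5 M_X + 1.75 M_Y = 1344
  1.75 M_X + 3.5 M_Y = 1280
Solving the pair gives M_X = 268.1 kN·m and M_Y = 231.7 kN·m (hogging).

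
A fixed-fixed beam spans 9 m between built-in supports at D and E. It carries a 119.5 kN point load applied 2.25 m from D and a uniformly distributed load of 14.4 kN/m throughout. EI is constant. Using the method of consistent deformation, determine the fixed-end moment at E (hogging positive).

M_E = 147.6 kN·m

Take the two fixed-end moments M_D, M_E as redundants; the released structure is the simple span DE.
End rotations of the released simple span under the applied load (×1/EI):
  at D: point load 119.5 at a = 2.25: Pab(L + b)/(6LEI) = 529.3/EI
  at E: point load 119.5 at a = 2.25: Pab(L + a)/(6LEI) = 378.1/EI
  at D: UDL 14.4: wL³/(24EI) = 437.4/EI
  at E: UDL 14.4: wL³/(24EI) = 437.4/EI
  θ_D0 = 966.7/EI,  θ_E0 = 815.5/EI
Flexibility coefficients: a unit moment at one end gives L/(3EI) there and L/(6EI) at the far end, so f₁₁ = f₂₂ = 3/EI and f₁₂ = f₂₁ = 1.5/EI.
Compatibility — zero rotation at each built-in end:
  3 M_D + 1.5 M_E = 966.7
  1.5 M_D + 3 M_E = 815.5
Solving the pair gives M_D = 248.4 kN·m and M_E = 147.6 kN·m (hogging).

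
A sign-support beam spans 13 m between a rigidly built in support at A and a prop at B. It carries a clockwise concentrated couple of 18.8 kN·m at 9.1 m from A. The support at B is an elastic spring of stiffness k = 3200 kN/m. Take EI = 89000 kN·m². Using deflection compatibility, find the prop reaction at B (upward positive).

R_B = 1.902 kN

Release the roller at B. Primary structure: cantilever fixed at A.
Deflection at B on the released cantilever, summing each load's contribution:
  clockwise couple 18.8 at a = 9.1: M₀a(2L − a)/(2EI) = 1446/EI
Flexibility coefficient — unit upward force at B: δ_{BB} = L³/(3EI) = 732.3/EI.
With EI = 89000 kN·m²: δ_0 = 0.016243 m and δ_{BB} = 0.008228 m/kN.
Compatibility — the spring shortens by R_B/k under the reaction it provides: δ_0 − R_B·δ_{BB} = R_B/k. With 1/k = 0.000313 m/kN, R_B = δ_0 / (δ_{BB} + 1/k) = 0.016243 / (0.008228 + 0.000313) = 1.902 kN.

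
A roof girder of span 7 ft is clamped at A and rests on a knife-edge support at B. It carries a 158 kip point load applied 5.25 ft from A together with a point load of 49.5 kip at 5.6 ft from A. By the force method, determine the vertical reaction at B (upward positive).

R_B = 134.8 kip

Choose R_B as the redundant. The primary structure is the cantilever fixed at A.
Free-end deflection of the primary structure under the applied loading (downward +):
  point load 158 at a = 5.25: Pa²(3L − a)/(6EI) = 11432/EI
  point load 49.5 at a = 5.6: Pa²(3L − a)/(6EI) = 3984/EI
  δ_0 = 15416/EI
Flexibility coefficient — unit upward force at B: δ_{BB} = L³/(3EI) = 114.3/EI.
Compatibility at B: δ_0 − R_B·δ_{BB} = 0, so R_B = 15416/114.3 = 134.8 kip.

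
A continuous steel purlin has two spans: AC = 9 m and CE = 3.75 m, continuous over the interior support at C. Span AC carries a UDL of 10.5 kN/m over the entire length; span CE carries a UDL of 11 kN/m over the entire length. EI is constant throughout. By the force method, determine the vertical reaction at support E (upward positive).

R_E = -0.9033 kN

Take M_C as the redundant. Released structure: two simple spans AC and CE with a hinge at C.
Rotations at C on the released spans (each span's end-slope, ×1/EI):
  span AC: UDL 10.5: wL³/(24EI) = 318.9/EI
  span CE: UDL 11: wL³/(24EI) = 24.17/EI
  relative rotation θ_0 = (318.9 + 24.17)/EI = 343.1/EI
A unit hogging moment at C produces rotation L₁/(3EI) + L₂/(3EI) = 4.25/EI.
Slope continuity at C: θ_0 = M_C·4.25/EI, so M_C = 343.1/4.25 = 80.73 kN·m (hogging).
Span CE, ΣM about E: R_C^{CE}·3.75 = 77.34 + 80.73, so R_C^{CE} = 42.15 kN and R_E = 41.25 − 42.15 = -0.9033 kN.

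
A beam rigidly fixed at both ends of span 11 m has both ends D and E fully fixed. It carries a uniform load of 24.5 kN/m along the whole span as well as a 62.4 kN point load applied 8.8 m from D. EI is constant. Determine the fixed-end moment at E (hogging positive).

Release both end moments; the primary structure is a simply-supported span DE with redundants M_D and M_E.
Simple-span end rotations at D and E under the given loads:
  at D: UDL 24.5: wL³/(24EI) = 1359/EI
  at E: UDL 24.5: wL³/(24EI) = 1359/EI
  at D: point load 62.4 at a = 8.8: Pab(L + b)/(6LEI) = 241.6/EI
  at E: point load 62.4 at a = 8.8: Pab(L + a)/(6LEI) = 362.4/EI
  θ_D0 = 1600/EI,  θ_E0 = 1721/EI
Flexibility coefficients: a unit moment at one end gives L/(3EI) there and L/(6EI) at the far end, so f₁₁ = f₂₂ = 3.667/EI and f₁₂ = f₂₁ = 1.833/EI.
Compatibility — zero rotation at each built-in end:
  3.667 M_D + 1.833 M_E = 1600
  1.833 M_D + 3.667 M_E = 1721
Solving the pair gives M_D = 269 kN·m and M_E = 334.9 kN·m (hogging).

M_E = 334.9 kN·m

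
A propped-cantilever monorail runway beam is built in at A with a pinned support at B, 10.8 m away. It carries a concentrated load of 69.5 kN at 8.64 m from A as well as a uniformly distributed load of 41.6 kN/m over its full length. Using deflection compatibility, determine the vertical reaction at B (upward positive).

R_B = 217.4 kN

Take the reaction at B as the redundant and release it; the primary structure is a cantilever fixed at A.
Free-end deflection of the primary structure under the applied loading (downward +):
  point load 69.5 at a = 8.64: Pa²(3L − a)/(6EI) = 20545/EI
  UDL 41.6: wL⁴/(8EI) = 70745/EI
  δ_0 = 91290/EI
Tip deflection under a unit load at B: L³/(3EI) = 419.9/EI.
Compatibility at B: δ_0 − R_B·δ_{BB} = 0, so R_B = 91290/419.9 = 217.4 kN.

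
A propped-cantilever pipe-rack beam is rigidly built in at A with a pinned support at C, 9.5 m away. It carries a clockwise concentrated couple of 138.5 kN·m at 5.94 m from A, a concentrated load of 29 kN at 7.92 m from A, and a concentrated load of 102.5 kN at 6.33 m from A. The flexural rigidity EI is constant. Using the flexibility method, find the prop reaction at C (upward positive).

R_C = 93.73 kN

Choose R_C as the redundant. The primary structure is the cantilever fixed at A.
Primary-structure tip deflection at C by superposition:
  clockwise couple 138.5 at a = 5.94: M₀a(2L − a)/(2EI) = 5372/EI
  point load 29 at a = 7.92: Pa²(3L − a)/(6EI) = 6239/EI
  point load 102.5 at a = 6.33: Pa²(3L − a)/(6EI) = 15176/EI
  δ_0 = 26787/EI
Flexibility coefficient — unit upward force at C: δ_{CC} = L³/(3EI) = 285.8/EI.
The prop prevents deflection at C: R_C = δ_0/δ_{CC} = 26787/285.8 = 93.73 kN.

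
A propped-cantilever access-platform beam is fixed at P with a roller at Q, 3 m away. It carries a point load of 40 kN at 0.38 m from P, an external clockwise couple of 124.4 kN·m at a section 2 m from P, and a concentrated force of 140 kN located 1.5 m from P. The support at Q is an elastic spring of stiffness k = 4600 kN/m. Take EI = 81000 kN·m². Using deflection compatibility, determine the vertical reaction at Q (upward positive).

Release the roller at Q. Primary structure: cantilever fixed at P.
Free-end deflection of the primary structure under the applied loading (downward +):
  point load 40 at a = 0.38: Pa²(3L − a)/(6EI) = 8.298/EI
  clockwise couple 124.4 at a = 2: M₀a(2L − a)/(2EI) = 497.6/EI
  point load 140 at a = 1.5: Pa²(3L − a)/(6EI) = 393.8/EI
  δ_0 = 899.6/EI
Flexibility coefficient — unit upward force at Q: δ_{QQ} = L³/(3EI) = 9/EI.
With EI = 81000 kN·m²: δ_0 = 0.011107 m and δ_{QQ} = 0.000111 m/kN.
Compatibility — the spring shortens by R_Q/k under the reaction it provides: δ_0 − R_Q·δ_{QQ} = R_Q/k. With 1/k = 0.000217 m/kN, R_Q = δ_0 / (δ_{QQ} + 1/k) = 0.011107 / (0.000111 + 0.000217) = 33.81 kN.

R_Q = 33.81 kN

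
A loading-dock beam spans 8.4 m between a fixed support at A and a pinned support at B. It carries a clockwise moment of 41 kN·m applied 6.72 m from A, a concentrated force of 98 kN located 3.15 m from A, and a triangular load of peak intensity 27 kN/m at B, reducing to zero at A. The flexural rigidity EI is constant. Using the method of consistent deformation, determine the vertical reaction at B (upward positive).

R_B = 87.49 kN

Take the reaction at B as the redundant and release it; the primary structure is a cantilever fixed at A.
Free-end deflection of the primary structure under the applied loading (downward +):
  clockwise couple 41 at a = 6.72: M₀a(2L − a)/(2EI) = 1389/EI
  point load 98 at a = 3.15: Pa²(3L − a)/(6EI) = 3574/EI
  triangular load, peak 27 at the free end: 11w₀L⁴/(120EI) = 12322/EI
  δ_0 = 17285/EI
Flexibility coefficient — unit upward force at B: δ_{BB} = L³/(3EI) = 197.6/EI.
The prop prevents deflection at B: R_B = δ_0/δ_{BB} = 17285/197.6 = 87.49 kN.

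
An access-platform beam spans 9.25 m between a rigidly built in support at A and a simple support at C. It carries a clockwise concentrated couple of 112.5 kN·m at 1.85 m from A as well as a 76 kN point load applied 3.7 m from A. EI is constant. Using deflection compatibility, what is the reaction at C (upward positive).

Choose R_C as the redundant. The primary structure is the cantilever fixed at A.
Primary-structure tip deflection at C by superposition:
  clockwise couple 112.5 at a = 1.85: M₀a(2L − a)/(2EI) = 1733/EI
  point load 76 at a = 3.7: Pa²(3L − a)/(6EI) = 4170/EI
  δ_0 = 5903/EI
Flexibility coefficient — unit upward force at C: δ_{CC} = L³/(3EI) = 263.8/EI.
Compatibility at C: δ_0 − R_C·δ_{CC} = 0, so R_C = 5903/263.8 = 22.38 kN.

R_C = 22.38 kN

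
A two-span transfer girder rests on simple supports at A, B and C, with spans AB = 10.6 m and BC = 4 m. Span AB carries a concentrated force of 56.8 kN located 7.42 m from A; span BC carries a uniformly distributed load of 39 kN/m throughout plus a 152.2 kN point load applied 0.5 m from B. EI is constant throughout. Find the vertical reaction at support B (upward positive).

Insert a hinge at B; M_B is the redundant, and each span becomes simply supported.
Rotations at B on the released spans (each span's end-slope, ×1/EI):
  span AB: point load 56.8 at a = 7.42: Pab(L + a)/(6LEI) = 379.7/EI
  span BC: UDL 39: wL³/(24EI) = 104/EI
  span BC: point load 152.2 at a = 0.5: Pab(L + b)/(6LEI) = 83.23/EI
  relative rotation θ_0 = (379.7 + 187.2)/EI = 567/EI
A unit hogging moment at B produces rotation L₁/(3EI) + L₂/(3EI) = 4.867/EI.
Compatibility: M_B·(L₁+L₂)/(3EI) = θ_0, giving M_B = 116.5 kN·m (hogging).
Span AB, ΣM about A with M_B applied at B: R_B^{AB}·10.6 = 421.5 + 116.5, so R_B^{AB} = 50.75 kN and R_A = 56.8 − 50.75 = 6.049 kN.
Span BC, ΣM about C: R_B^{BC}·4 = 844.7 + 116.5, so R_B^{BC} = 240.3 kN and R_C = 308.2 − 240.3 = 67.9 kN.
R_B = 50.75 + 240.3 = 291.1 kN.

R_B = 291.1 kN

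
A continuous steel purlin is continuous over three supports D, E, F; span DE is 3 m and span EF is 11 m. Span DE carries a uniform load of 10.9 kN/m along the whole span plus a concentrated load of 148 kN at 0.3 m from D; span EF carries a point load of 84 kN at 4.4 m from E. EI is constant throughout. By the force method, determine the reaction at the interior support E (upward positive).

R_E = 143.8 kN

Insert a hinge at E; M_E is the redundant, and each span becomes simply supported.
Rotations at E on the released spans (each span's end-slope, ×1/EI):
  span DE: UDL 10.9: wL³/(24EI) = 12.26/EI
  span DE: point load 148 at a = 0.3: Pab(L + a)/(6LEI) = 21.98/EI
  span EF: point load 84 at a = 4.4: Pab(L + b)/(6LEI) = 650.5/EI
  relative rotation θ_0 = (34.24 + 650.5)/EI = 684.7/EI
A unit hogging moment at E produces rotation L₁/(3EI) + L₂/(3EI) = 4.667/EI.
Compatibility: M_E·(L₁+L₂)/(3EI) = θ_0, giving M_E = 146.7 kN·m (hogging).
Span DE, ΣM about D with M_E applied at E: R_E^{DE}·3 = 93.45 + 146.7, so R_E^{DE} = 80.06 kN and R_D = 180.7 − 80.06 = 100.6 kN.
Span EF, ΣM about F: R_E^{EF}·11 = 554.4 + 146.7, so R_E^{EF} = 63.74 kN and R_F = 84 − 63.74 = 20.26 kN.
R_E = 80.06 + 63.74 = 143.8 kN.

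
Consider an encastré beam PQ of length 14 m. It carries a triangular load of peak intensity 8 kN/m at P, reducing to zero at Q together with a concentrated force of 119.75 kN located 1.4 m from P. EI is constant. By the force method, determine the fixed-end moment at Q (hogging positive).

M_Q = 67.36 kN·m

Release both end moments; the primary structure is a simply-supported span PQ with redundants M_P and M_Q.
End rotations of the released simple span under the applied load (×1/EI):
  at P: triangular load, peak 8: w₀L³/(45EI) = 487.8/EI
  at Q: triangular load, peak 8: 7w₀L³/(360EI) = 426.8/EI
  at P: point load 119.75 at a = 1.4: Pab(L + b)/(6LEI) = 668.9/EI
  at Q: point load 119.75 at a = 1.4: Pab(L + a)/(6LEI) = 387.3/EI
  θ_P0 = 1157/EI,  θ_Q0 = 814.1/EI
Flexibility coefficients: a unit moment at one end gives L/(3EI) there and L/(6EI) at the far end, so f₁₁ = f₂₂ = 4.667/EI and f₁₂ = f₂₁ = 2.333/EI.
Compatibility — zero rotation at each built-in end:
  4.667 M_P + 2.333 M_Q = 1157
  2.333 M_P + 4.667 M_Q = 814.1
Solving the pair gives M_P = 214.2 kN·m and M_Q = 67.36 kN·m (hogging).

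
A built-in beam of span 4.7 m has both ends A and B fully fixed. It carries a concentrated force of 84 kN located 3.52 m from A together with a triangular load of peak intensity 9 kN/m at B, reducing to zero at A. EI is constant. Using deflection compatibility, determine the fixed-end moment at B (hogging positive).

Release both end moments; the primary structure is a simply-supported span AB with redundants M_A and M_B.
On the primary (simply-supported) span, the end slopes from the loading are:
  at A: point load 84 at a = 3.52: Pab(L + b)/(6LEI) = 72.75/EI
  at B: point load 84 at a = 3.52: Pab(L + a)/(6LEI) = 101.7/EI
  at A: triangular load, peak 9: 7w₀L³/(360EI) = 18.17/EI
  at B: triangular load, peak 9: w₀L³/(45EI) = 20.76/EI
  θ_A0 = 90.92/EI,  θ_B0 = 122.5/EI
Flexibility coefficients: a unit moment at one end gives L/(3EI) there and L/(6EI) at the far end, so f₁₁ = f₂₂ = 1.567/EI and f₁₂ = f₂₁ = 0.7833/EI.
Compatibility — zero rotation at each built-in end:
  1.567 M_A + 0.7833 M_B = 90.92
  0.7833 M_A + 1.567 M_B = 122.5
Solving the pair gives M_A = 25.26 kN·m and M_B = 65.54 kN·m (hogging).

M_B = 65.54 kN·m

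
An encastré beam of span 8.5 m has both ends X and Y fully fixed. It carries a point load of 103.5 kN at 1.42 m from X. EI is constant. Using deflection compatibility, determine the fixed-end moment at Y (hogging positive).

Take the two fixed-end moments M_X, M_Y as redundants; the released structure is the simple span XY.
On the primary (simply-supported) span, the end slopes from the loading are:
  at X: point load 103.5 at a = 1.42: Pab(L + b)/(6LEI) = 317.9/EI
  at Y: point load 103.5 at a = 1.42: Pab(L + a)/(6LEI) = 202.4/EI
  θ_X0 = 317.9/EI,  θ_Y0 = 202.4/EI
Flexibility coefficients: a unit moment at one end gives L/(3EI) there and L/(6EI) at the far end, so f₁₁ = f₂₂ = 2.833/EI and f₁₂ = f₂₁ = 1.417/EI.
Compatibility — zero rotation at each built-in end:
  2.833 M_X + 1.417 M_Y = 317.9
  1.417 M_X + 2.833 M_Y = 202.4
Solving the pair gives M_X = 102 kN·m and M_Y = 20.45 kN·m (hogging).

M_Y = 20.45 kN·m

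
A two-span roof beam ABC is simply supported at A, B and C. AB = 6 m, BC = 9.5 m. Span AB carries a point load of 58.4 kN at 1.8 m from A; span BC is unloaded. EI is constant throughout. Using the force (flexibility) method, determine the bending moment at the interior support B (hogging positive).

Take M_B as the redundant. Released structure: two simple spans AB and BC with a hinge at B.
Discontinuity in slope at B on the released structure — sum the simple-span end rotations:
  span AB: point load 58.4 at a = 1.8: Pab(L + a)/(6LEI) = 95.66/EI
  relative rotation θ_0 = (95.66 + 0)/EI = 95.66/EI
A unit hogging moment at B produces rotation L₁/(3EI) + L₂/(3EI) = 5.167/EI.
Compatibility: M_B·(L₁+L₂)/(3EI) = θ_0, giving M_B = 18.51 kN·m (hogging).

M_B = 18.51 kN·m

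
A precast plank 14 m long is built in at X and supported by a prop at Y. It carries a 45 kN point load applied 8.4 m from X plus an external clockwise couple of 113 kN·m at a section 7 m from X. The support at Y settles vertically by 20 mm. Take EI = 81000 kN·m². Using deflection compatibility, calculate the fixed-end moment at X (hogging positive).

Choose R_Y as the redundant. The primary structure is the cantilever fixed at X.
Downward deflection at the released point Y due to the loads:
  point load 45 at a = 8.4: Pa²(3L − a)/(6EI) = 17781/EI
  clockwise couple 113 at a = 7: M₀a(2L − a)/(2EI) = 8306/EI
  δ_0 = 26087/EI
Flexibility coefficient — unit upward force at Y: δ_{YY} = L³/(3EI) = 914.7/EI.
With EI = 81000 kN·m²: δ_0 = 0.32206 m and δ_{YY} = 0.011292 m/kN.
Compatibility — the beam at Y must follow the support down by 0.02 m: δ_0 − R_Y·δ_{YY} = 0.02, so R_Y = (0.32206 − 0.02)/0.011292 = 26.75 kN.
Moment equilibrium about X: M_X = Σ(load moments about X) − R_Y·L = 491 − 26.75×14 = 116.5 kN·m.

M_X = 116.5 kN·m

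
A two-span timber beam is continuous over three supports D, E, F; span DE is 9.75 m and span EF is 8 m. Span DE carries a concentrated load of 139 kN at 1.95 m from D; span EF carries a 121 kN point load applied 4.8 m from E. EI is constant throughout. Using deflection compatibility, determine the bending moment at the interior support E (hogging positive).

Take M_E as the redundant. Released structure: two simple spans DE and EF with a hinge at E.
End slopes at the hinge E, treating each span as simply supported:
  span DE: point load 139 at a = 1.95: Pab(L + a)/(6LEI) = 422.8/EI
  span EF: point load 121 at a = 4.8: Pab(L + b)/(6LEI) = 433.7/EI
  relative rotation θ_0 = (422.8 + 433.7)/EI = 856.5/EI
A unit hogging moment at E produces rotation L₁/(3EI) + L₂/(3EI) = 5.917/EI.
Compatibility: M_E·(L₁+L₂)/(3EI) = θ_0, giving M_E = 144.8 kN·m (hogging).

M_E = 144.8 kN·m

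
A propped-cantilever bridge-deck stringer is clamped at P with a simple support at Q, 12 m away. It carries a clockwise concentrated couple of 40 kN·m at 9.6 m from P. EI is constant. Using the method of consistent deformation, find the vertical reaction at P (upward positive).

Choose R_Q as the redundant. The primary structure is the cantilever fixed at P.
Primary-structure tip deflection at Q by superposition:
  clockwise couple 40 at a = 9.6: M₀a(2L − a)/(2EI) = 2765/EI
Flexibility coefficient — unit upward force at Q: δ_{QQ} = L³/(3EI) = 576/EI.
Compatibility at Q: δ_0 − R_Q·δ_{QQ} = 0, so R_Q = 2765/576 = 4.8 kN.
Vertical equilibrium: R_P = ΣP − R_Q = 0 − 4.8 = -4.8 kN.

R_P = -4.8 kN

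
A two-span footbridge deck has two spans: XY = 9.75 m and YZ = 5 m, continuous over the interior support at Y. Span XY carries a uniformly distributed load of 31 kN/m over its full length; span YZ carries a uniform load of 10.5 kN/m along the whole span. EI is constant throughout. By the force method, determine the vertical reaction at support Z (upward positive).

R_Z = -24.67 kN

Insert a hinge at Y; M_Y is the redundant, and each span becomes simply supported.
Discontinuity in slope at Y on the released structure — sum the simple-span end rotations:
  span XY: UDL 31: wL³/(24EI) = 1197/EI
  span YZ: UDL 10.5: wL³/(24EI) = 54.69/EI
  relative rotation θ_0 = (1197 + 54.69)/EI = 1252/EI
A unit hogging moment at Y produces rotation L₁/(3EI) + L₂/(3EI) = 4.917/EI.
Slope continuity at Y: θ_0 = M_Y·4.917/EI, so M_Y = 1252/4.917 = 254.6 kN·m (hogging).
Span YZ, ΣM about Z: R_Y^{YZ}·5 = 131.2 + 254.6, so R_Y^{YZ} = 77.17 kN and R_Z = 52.5 − 77.17 = -24.67 kN.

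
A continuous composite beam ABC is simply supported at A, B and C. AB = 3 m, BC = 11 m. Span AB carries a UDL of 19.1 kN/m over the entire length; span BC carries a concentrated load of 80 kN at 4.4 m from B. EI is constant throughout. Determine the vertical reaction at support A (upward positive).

R_A = -17.14 kN

Insert a hinge at B; M_B is the redundant, and each span becomes simply supported.
End slopes at the hinge B, treating each span as simply supported:
  span AB: UDL 19.1: wL³/(24EI) = 21.49/EI
  span BC: point load 80 at a = 4.4: Pab(L + b)/(6LEI) = 619.5/EI
  relative rotation θ_0 = (21.49 + 619.5)/EI = 641/EI
A unit hogging moment at B produces rotation L₁/(3EI) + L₂/(3EI) = 4.667/EI.
Slope continuity at B: θ_0 = M_B·4.667/EI, so M_B = 641/4.667 = 137.4 kN·m (hogging).
Span AB, ΣM about A with M_B applied at B: R_B^{AB}·3 = 85.95 + 137.4, so R_B^{AB} = 74.44 kN and R_A = 57.3 − 74.44 = -17.14 kN.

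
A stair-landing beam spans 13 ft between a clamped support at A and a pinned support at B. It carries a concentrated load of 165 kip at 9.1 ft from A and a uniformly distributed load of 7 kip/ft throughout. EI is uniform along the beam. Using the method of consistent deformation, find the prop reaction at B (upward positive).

Release the roller at B. Primary structure: cantilever fixed at A.
Free-end deflection of the primary structure under the applied loading (downward +):
  point load 165 at a = 9.1: Pa²(3L − a)/(6EI) = 68091/EI
  UDL 7: wL⁴/(8EI) = 24991/EI
  δ_0 = 93081/EI
Flexibility coefficient — unit upward force at B: δ_{BB} = L³/(3EI) = 732.3/EI.
The prop prevents deflection at B: R_B = δ_0/δ_{BB} = 93081/732.3 = 127.1 kip.

R_B = 127.1 kip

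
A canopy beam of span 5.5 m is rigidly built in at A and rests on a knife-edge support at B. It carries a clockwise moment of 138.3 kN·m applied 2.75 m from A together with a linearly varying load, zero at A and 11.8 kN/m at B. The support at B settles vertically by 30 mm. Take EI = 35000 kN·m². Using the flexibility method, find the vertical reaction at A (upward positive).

Release the roller at B. Primary structure: cantilever fixed at A.
Deflection at B on the released cantilever, summing each load's contribution:
  clockwise couple 138.3 at a = 2.75: M₀a(2L − a)/(2EI) = 1569/EI
  triangular load, peak 11.8 at the free end: 11w₀L⁴/(120EI) = 989.8/EI
  δ_0 = 2559/EI
Tip deflection under a unit load at B: L³/(3EI) = 55.46/EI.
With EI = 35000 kN·m²: δ_0 = 0.073104 m and δ_{BB} = 0.001585 m/kN.
Compatibility — the beam at B must follow the support down by 0.03 m: δ_0 − R_B·δ_{BB} = 0.03, so R_B = (0.073104 − 0.03)/0.001585 = 27.2 kN.
Vertical equilibrium: R_A = ΣP − R_B = 32.45 − 27.2 = 5.247 kN.

R_A = 5.247 kN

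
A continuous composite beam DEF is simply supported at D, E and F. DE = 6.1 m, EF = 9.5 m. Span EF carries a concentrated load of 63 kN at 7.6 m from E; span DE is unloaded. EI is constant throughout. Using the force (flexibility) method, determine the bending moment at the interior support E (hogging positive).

M_E = 34.99 kN·m

Take M_E as the redundant. Released structure: two simple spans DE and EF with a hinge at E.
Discontinuity in slope at E on the released structure — sum the simple-span end rotations:
  span EF: point load 63 at a = 7.6: Pab(L + b)/(6LEI) = 181.9/EI
  relative rotation θ_0 = (0 + 181.9)/EI = 181.9/EI
A unit hogging moment at E produces rotation L₁/(3EI) + L₂/(3EI) = 5.2/EI.
Slope continuity at E: θ_0 = M_E·5.2/EI, so M_E = 181.9/5.2 = 34.99 kN·m (hogging).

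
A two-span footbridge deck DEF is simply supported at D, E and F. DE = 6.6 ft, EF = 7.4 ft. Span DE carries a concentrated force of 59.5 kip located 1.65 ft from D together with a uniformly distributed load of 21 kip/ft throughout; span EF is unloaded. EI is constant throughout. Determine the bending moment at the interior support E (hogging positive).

Insert a hinge at E; M_E is the redundant, and each span becomes simply supported.
Discontinuity in slope at E on the released structure — sum the simple-span end rotations:
  span DE: point load 59.5 at a = 1.65: Pab(L + a)/(6LEI) = 101.2/EI
  span DE: UDL 21: wL³/(24EI) = 251.6/EI
  relative rotation θ_0 = (352.8 + 0)/EI = 352.8/EI
A unit hogging moment at E produces rotation L₁/(3EI) + L₂/(3EI) = 4.667/EI.
Compatibility: M_E·(L₁+L₂)/(3EI) = θ_0, giving M_E = 75.6 kip·ft (hogging).

M_E = 75.6 kip·ft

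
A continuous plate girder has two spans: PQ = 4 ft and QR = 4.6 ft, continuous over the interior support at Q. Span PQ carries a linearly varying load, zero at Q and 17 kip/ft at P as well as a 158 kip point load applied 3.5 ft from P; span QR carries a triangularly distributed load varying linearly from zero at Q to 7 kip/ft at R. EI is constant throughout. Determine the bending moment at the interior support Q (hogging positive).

Take M_Q as the redundant. Released structure: two simple spans PQ and QR with a hinge at Q.
End slopes at the hinge Q, treating each span as simply supported:
  span PQ: triangular load, peak 17: 7w₀L³/(360EI) = 21.16/EI
  span PQ: point load 158 at a = 3.5: Pab(L + a)/(6LEI) = 86.41/EI
  span QR: triangular load, peak 7: 7w₀L³/(360EI) = 13.25/EI
  relative rotation θ_0 = (107.6 + 13.25)/EI = 120.8/EI
A unit hogging moment at Q produces rotation L₁/(3EI) + L₂/(3EI) = 2.867/EI.
Slope continuity at Q: θ_0 = M_Q·2.867/EI, so M_Q = 120.8/2.867 = 42.14 kip·ft (hogging).

M_Q = 42.14 kip·ft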